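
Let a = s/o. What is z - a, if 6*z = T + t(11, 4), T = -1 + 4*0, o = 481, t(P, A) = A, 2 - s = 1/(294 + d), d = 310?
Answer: 144055/290524 ≈ 0.49585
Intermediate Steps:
s = 1207/604 (s = 2 - 1/(294 + 310) = 2 - 1/604 = 1207/604 ≈ 1.9983)
T = -1 (T = -1 + 0 = -1)
z = ½ (z = (-1 + 4)/6 = (⅙)*3 = ½ ≈ 0.50000)
a = 1207/290524 (a = (1207/604)/481 = (1207/604)*(1/481) = 1207/290524 ≈ 0.0041546)
z - a = ½ - 1*1207/290524 = ½ - 1207/290524 = 144055/290524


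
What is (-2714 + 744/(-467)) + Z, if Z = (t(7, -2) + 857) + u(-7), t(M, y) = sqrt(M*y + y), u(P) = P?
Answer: -871232/467 + 4*I ≈ -1865.6 + 4.0*I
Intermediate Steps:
t(M, y) = sqrt(y + M*y)
Z = 850 + 4*I (Z = (sqrt(-2*(1 + 7)) + 857) - 7 = (sqrt(-2*8) + 857) - 7 = (sqrt(-16) + 857) - 7 = (4*I + 857) - 7 = (857 + 4*I) - 7 = 850 + 4*I ≈ 850.0 + 4.0*I)
(-2714 + 744/(-467)) + Z = (-2714 + 744/(-467)) + (850 + 4*I) = (-2714 + 744*(-1/467)) + (850 + 4*I) = (-2714 - 744/467) + (850 + 4*I) = -1268182/467 + (850 + 4*I) = -871232/467 + 4*I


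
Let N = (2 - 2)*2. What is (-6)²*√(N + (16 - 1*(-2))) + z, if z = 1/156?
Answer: 1/156 + 108*√2 ≈ 152.74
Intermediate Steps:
N = 0 (N = 0*2 = 0)
z = 1/156 ≈ 0.0064103
(-6)²*√(N + (16 - 1*(-2))) + z = (-6)²*√(0 + (16 - 1*(-2))) + 1/156 = 36*√(0 + (16 + 2)) + 1/156 = 36*√(0 + 18) + 1/156 = 36*√18 + 1/156 = 36*(3*√2) + 1/156 = 108*√2 + 1/156 = 1/156 + 108*√2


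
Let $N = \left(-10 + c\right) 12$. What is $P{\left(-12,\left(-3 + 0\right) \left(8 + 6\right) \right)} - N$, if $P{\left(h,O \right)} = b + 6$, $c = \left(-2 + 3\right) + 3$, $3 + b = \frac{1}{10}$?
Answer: $\frac{751}{10} \approx 75.1$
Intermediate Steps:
$b = - \frac{29}{10}$ ($b = -3 + \frac{1}{10} = - \frac{29}{10} \approx -2.9$)
$c = 4$ ($c = 1 + 3 = 4$)
$P{\left(h,O \right)} = \frac{31}{10}$ ($P{\left(h,O \right)} = - \frac{29}{10} + 6 = \frac{31}{10}$)
$N = -72$ ($N = \left(-10 + 4\right) 12 = \left(-6\right) 12 = -72$)
$P{\left(-12,\left(-3 + 0\right) \left(8 + 6\right) \right)} - N = \frac{31}{10} - -72 = \frac{31}{10} + 72 = \frac{751}{10}$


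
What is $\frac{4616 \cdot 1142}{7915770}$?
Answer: $\frac{2635736}{3957885} \approx 0.66595$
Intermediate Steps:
$\frac{4616 \cdot 1142}{7915770} = 5271472 \cdot \frac{1}{7915770} = \frac{2635736}{3957885}$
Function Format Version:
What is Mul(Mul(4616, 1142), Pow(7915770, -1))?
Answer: Rational(2635736, 3957885) ≈ 0.66595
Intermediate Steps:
Mul(Mul(4616, 1142), Pow(7915770, -1)) = Mul(5271472, Rational(1, 7915770)) = Rational(2635736, 3957885)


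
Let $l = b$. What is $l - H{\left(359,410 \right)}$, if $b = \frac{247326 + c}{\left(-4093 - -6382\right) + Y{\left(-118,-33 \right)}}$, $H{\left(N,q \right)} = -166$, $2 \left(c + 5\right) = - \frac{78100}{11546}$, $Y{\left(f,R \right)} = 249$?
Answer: $\frac{214443094}{813993} \approx 263.45$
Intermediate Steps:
$c = - \frac{48390}{5773}$ ($c = -5 + \frac{\left(-78100\right) \frac{1}{11546}}{2} = -5 + \frac{1}{2} \left(- \frac{39050}{5773}\right) = -5 - \frac{19525}{5773} = - \frac{48390}{5773} \approx -8.3821$)
$b = \frac{79320256}{813993}$ ($b = \frac{247326 - \frac{48390}{5773}}{\left(-4093 - -6382\right) + 249} = \frac{1427764608}{5773 \left(\left(-4093 + 6382\right) + 249\right)} = \frac{1427764608}{5773 \left(2289 + 249\right)} = \frac{1427764608}{5773 \cdot 2538} = \frac{1427764608}{5773} \cdot \frac{1}{2538} = \frac{79320256}{813993} \approx 97.446$)
$l = \frac{79320256}{813993} \approx 97.446$
$l - H{\left(359,410 \right)} = \frac{79320256}{813993} - -166 = \frac{79320256}{813993} + 166 = \frac{214443094}{813993}$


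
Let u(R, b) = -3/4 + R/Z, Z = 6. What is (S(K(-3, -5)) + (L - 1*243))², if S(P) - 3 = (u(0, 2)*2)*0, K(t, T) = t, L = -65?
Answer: 93025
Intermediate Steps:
u(R, b) = -¾ + R/6 (u(R, b) = -3/4 + R/6 = -3*¼ + R*(⅙) = -¾ + R/6)
S(P) = 3 (S(P) = 3 + ((-¾ + (⅙)*0)*2)*0 = 3 + ((-¾ + 0)*2)*0 = 3 - ¾*2*0 = 3 - 3/2*0 = 3 + 0 = 3)
(S(K(-3, -5)) + (L - 1*243))² = (3 + (-65 - 1*243))² = (3 + (-65 - 243))² = (3 - 308)² = (-305)² = 93025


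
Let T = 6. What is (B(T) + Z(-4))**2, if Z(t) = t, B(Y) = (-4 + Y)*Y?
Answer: 64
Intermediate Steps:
B(Y) = Y*(-4 + Y)
(B(T) + Z(-4))**2 = (6*(-4 + 6) - 4)**2 = (6*2 - 4)**2 = (12 - 4)**2 = 8**2 = 64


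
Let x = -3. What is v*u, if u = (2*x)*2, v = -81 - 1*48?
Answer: 1548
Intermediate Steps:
v = -129 (v = -81 - 48 = -129)
u = -12 (u = (2*(-3))*2 = -6*2 = -12)
v*u = -129*(-12) = 1548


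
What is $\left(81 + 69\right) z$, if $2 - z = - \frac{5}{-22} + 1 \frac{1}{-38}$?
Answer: $\frac{56400}{209} \approx 269.86$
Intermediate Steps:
$z = \frac{376}{209}$ ($z = 2 - \left(- \frac{5}{-22} + 1 \frac{1}{-38}\right) = 2 - \left(\left(-5\right) \left(- \frac{1}{22}\right) + 1 \left(- \frac{1}{38}\right)\right) = 2 - \left(\frac{5}{22} - \frac{1}{38}\right) = 2 - \frac{42}{209} = \frac{376}{209} \approx 1.799$)
$\left(81 + 69\right) z = \left(81 + 69\right) \frac{376}{209} = 150 \cdot \frac{376}{209} = \frac{56400}{209}$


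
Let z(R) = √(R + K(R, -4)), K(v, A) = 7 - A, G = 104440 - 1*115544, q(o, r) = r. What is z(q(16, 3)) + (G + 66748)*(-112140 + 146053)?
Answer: 1887054972 + √14 ≈ 1.8871e+9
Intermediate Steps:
G = -11104 (G = 104440 - 115544 = -11104)
z(R) = √(11 + R) (z(R) = √(R + (7 - 1*(-4))) = √(R + (7 + 4)) = √(R + 11) = √(11 + R))
z(q(16, 3)) + (G + 66748)*(-112140 + 146053) = √(11 + 3) + (-11104 + 66748)*(-112140 + 146053) = √14 + 55644*33913 = √14 + 1887054972 = 1887054972 + √14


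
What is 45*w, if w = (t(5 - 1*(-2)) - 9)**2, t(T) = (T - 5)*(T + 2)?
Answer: 3645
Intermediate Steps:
t(T) = (-5 + T)*(2 + T)
w = 81 (w = ((-10 + (5 - 1*(-2))**2 - 3*(5 - 1*(-2))) - 9)**2 = ((-10 + (5 + 2)**2 - 3*(5 + 2)) - 9)**2 = ((-10 + 7**2 - 3*7) - 9)**2 = ((-10 + 49 - 21) - 9)**2 = (18 - 9)**2 = 9**2 = 81)
45*w = 45*81 = 3645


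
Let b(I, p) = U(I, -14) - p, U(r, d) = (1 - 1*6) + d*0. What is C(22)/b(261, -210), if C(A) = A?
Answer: 22/205 ≈ 0.10732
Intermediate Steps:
U(r, d) = -5 (U(r, d) = (1 - 6) + 0 = -5 + 0 = -5)
b(I, p) = -5 - p
C(22)/b(261, -210) = 22/(-5 - 1*(-210)) = 22/(-5 + 210) = 22/205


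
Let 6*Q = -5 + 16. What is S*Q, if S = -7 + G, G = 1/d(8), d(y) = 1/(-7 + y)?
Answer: -11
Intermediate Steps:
Q = 11/6 (Q = (-5 + 16)/6 = (⅙)*11 = 11/6 ≈ 1.8333)
G = 1 (G = 1/(1/(-7 + 8)) = 1/(1/1) = 1/1 = 1)
S = -6 (S = -7 + 1 = -6)
S*Q = -6*11/6 = -11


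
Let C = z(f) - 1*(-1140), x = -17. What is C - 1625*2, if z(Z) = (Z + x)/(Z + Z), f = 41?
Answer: -86498/41 ≈ -2109.7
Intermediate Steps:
z(Z) = (-17 + Z)/(2*Z) (z(Z) = (Z - 17)/(Z + Z) = (-17 + Z)/((2*Z)) = (-17 + Z)*(1/(2*Z)) = (-17 + Z)/(2*Z))
C = 46752/41 (C = (1/2)*(-17 + 41)/41 - 1*(-1140) = (1/2)*(1/41)*24 + 1140 = 12/41 + 1140 = 46752/41 ≈ 1140.3)
C - 1625*2 = 46752/41 - 1625*2 = 46752/41 - 1*3250 = 46752/41 - 3250 = -86498/41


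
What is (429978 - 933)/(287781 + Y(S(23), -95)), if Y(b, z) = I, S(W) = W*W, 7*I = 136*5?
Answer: 3003315/2015147 ≈ 1.4904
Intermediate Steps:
I = 680/7 (I = (136*5)/7 = (⅐)*680 = 680/7 ≈ 97.143)
S(W) = W²
Y(b, z) = 680/7
(429978 - 933)/(287781 + Y(S(23), -95)) = (429978 - 933)/(287781 + 680/7) = 429045/(2015147/7) = 429045*(7/2015147) = 3003315/2015147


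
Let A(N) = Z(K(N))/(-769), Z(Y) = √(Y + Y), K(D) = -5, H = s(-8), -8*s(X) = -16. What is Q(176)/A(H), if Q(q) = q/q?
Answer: 769*I*√10/10 ≈ 243.18*I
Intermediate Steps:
s(X) = 2 (s(X) = -⅛*(-16) = 2)
H = 2
Z(Y) = √2*√Y (Z(Y) = √(2*Y) = √2*√Y)
A(N) = -I*√10/769 (A(N) = (√2*√(-5))/(-769) = (√2*(I*√5))*(-1/769) = (I*√10)*(-1/769) = -I*√10/769)
Q(q) = 1
Q(176)/A(H) = 1/(-I*√10/769) = 1*(769*I*√10/10) = 769*I*√10/10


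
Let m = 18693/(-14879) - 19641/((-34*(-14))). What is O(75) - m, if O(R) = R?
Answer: 832316607/7082404 ≈ 117.52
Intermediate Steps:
m = -301136307/7082404 (m = 18693*(-1/14879) - 19641/476 = -18693/14879 - 19641*1/476 = -18693/14879 - 19641/476 = -301136307/7082404 ≈ -42.519)
O(75) - m = 75 - 1*(-301136307/7082404) = 75 + 301136307/7082404 = 832316607/7082404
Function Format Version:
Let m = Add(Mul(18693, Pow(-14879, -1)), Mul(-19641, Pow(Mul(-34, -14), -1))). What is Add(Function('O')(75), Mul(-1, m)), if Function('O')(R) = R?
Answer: Rational(832316607, 7082404) ≈ 117.52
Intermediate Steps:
m = Rational(-301136307, 7082404) (m = Add(Mul(18693, Rational(-1, 14879)), Mul(-19641, Pow(476, -1))) = Add(Rational(-18693, 14879), Mul(-19641, Rational(1, 476))) = Add(Rational(-18693, 14879), Rational(-19641, 476)) = Rational(-301136307, 7082404) ≈ -42.519)
Add(Function('O')(75), Mul(-1, m)) = Add(75, Mul(-1, Rational(-301136307, 7082404))) = Add(75, Rational(301136307, 7082404)) = Rational(832316607, 7082404)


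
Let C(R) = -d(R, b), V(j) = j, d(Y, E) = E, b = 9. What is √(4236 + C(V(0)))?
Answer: √4227 ≈ 65.015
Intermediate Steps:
C(R) = -9 (C(R) = -1*9 = -9)
√(4236 + C(V(0))) = √(4236 - 9) = √4227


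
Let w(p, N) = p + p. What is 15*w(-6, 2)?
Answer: -180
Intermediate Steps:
w(p, N) = 2*p
15*w(-6, 2) = 15*(2*(-6)) = 15*(-12) = -180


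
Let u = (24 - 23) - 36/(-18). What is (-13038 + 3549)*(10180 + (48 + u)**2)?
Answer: -121278909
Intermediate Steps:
u = 3 (u = 1 - 36*(-1/18) = 1 + 2 = 3)
(-13038 + 3549)*(10180 + (48 + u)**2) = (-13038 + 3549)*(10180 + (48 + 3)**2) = -9489*(10180 + 51**2) = -9489*(10180 + 2601) = -9489*12781 = -121278909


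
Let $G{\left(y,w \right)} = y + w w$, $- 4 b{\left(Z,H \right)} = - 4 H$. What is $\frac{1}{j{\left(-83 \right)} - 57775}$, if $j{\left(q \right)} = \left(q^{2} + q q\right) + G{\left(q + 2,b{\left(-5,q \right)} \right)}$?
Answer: $- \frac{1}{37189} \approx -2.689 \cdot 10^{-5}$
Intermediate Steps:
$b{\left(Z,H \right)} = H$ ($b{\left(Z,H \right)} = - \frac{\left(-4\right) H}{4} = H$)
$G{\left(y,w \right)} = y + w^{2}$
$j{\left(q \right)} = 2 + q + 3 q^{2}$ ($j{\left(q \right)} = \left(q^{2} + q q\right) + \left(\left(q + 2\right) + q^{2}\right) = \left(q^{2} + q^{2}\right) + \left(\left(2 + q\right) + q^{2}\right) = 2 q^{2} + \left(2 + q + q^{2}\right) = 2 + q + 3 q^{2}$)
$\frac{1}{j{\left(-83 \right)} - 57775} = \frac{1}{\left(2 - 83 + 3 \left(-83\right)^{2}\right) - 57775} = \frac{1}{\left(2 - 83 + 3 \cdot 6889\right) - 57775} = \frac{1}{\left(2 - 83 + 20667\right) - 57775} = \frac{1}{20586 - 57775} = \frac{1}{-37189} = - \frac{1}{37189}$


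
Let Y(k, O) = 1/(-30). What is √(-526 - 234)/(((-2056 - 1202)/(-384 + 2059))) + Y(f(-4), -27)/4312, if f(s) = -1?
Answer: -1/129360 - 1675*I*√190/1629 ≈ -7.7304e-6 - 14.173*I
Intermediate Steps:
Y(k, O) = -1/30
√(-526 - 234)/(((-2056 - 1202)/(-384 + 2059))) + Y(f(-4), -27)/4312 = √(-526 - 234)/(((-2056 - 1202)/(-384 + 2059))) - 1/30/4312 = √(-760)/((-3258/1675)) - 1/30*1/4312 = (2*I*√190)/((-3258*1/1675)) - 1/129360 = (2*I*√190)/(-3258/1675) - 1/129360 = (2*I*√190)*(-1675/3258) - 1/129360 = -1675*I*√190/1629 - 1/129360 = -1/129360 - 1675*I*√190/1629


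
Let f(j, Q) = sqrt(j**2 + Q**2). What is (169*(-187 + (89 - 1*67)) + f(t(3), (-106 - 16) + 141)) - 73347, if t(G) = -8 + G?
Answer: -101232 + sqrt(386) ≈ -1.0121e+5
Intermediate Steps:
f(j, Q) = sqrt(Q**2 + j**2)
(169*(-187 + (89 - 1*67)) + f(t(3), (-106 - 16) + 141)) - 73347 = (169*(-187 + (89 - 1*67)) + sqrt(((-106 - 16) + 141)**2 + (-8 + 3)**2)) - 73347 = (169*(-187 + (89 - 67)) + sqrt((-122 + 141)**2 + (-5)**2)) - 73347 = (169*(-187 + 22) + sqrt(19**2 + 25)) - 73347 = (169*(-165) + sqrt(361 + 25)) - 73347 = (-27885 + sqrt(386)) - 73347 = -101232 + sqrt(386)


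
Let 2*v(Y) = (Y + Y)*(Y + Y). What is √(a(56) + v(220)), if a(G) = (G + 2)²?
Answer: 2*√25041 ≈ 316.49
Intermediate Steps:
a(G) = (2 + G)²
v(Y) = 2*Y² (v(Y) = ((Y + Y)*(Y + Y))/2 = ((2*Y)*(2*Y))/2 = (4*Y²)/2 = 2*Y²)
√(a(56) + v(220)) = √((2 + 56)² + 2*220²) = √(58² + 2*48400) = √(3364 + 96800) = √100164 = 2*√25041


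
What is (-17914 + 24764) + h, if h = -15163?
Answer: -8313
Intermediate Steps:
(-17914 + 24764) + h = (-17914 + 24764) - 15163 = 6850 - 15163 = -8313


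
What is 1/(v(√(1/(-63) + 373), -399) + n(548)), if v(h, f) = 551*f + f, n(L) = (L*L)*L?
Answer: 1/164346344 ≈ 6.0847e-9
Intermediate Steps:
n(L) = L³ (n(L) = L²*L = L³)
v(h, f) = 552*f
1/(v(√(1/(-63) + 373), -399) + n(548)) = 1/(552*(-399) + 548³) = 1/(-220248 + 164566592) = 1/164346344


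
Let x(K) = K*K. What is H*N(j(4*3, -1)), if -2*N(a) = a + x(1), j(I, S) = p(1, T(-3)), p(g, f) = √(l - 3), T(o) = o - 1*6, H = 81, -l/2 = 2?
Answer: -81/2 - 81*I*√7/2 ≈ -40.5 - 107.15*I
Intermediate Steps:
l = -4 (l = -2*2 = -4)
x(K) = K²
T(o) = -6 + o (T(o) = o - 6 = -6 + o)
p(g, f) = I*√7 (p(g, f) = √(-4 - 3) = √(-7) = I*√7)
j(I, S) = I*√7
N(a) = -½ - a/2 (N(a) = -(a + 1²)/2 = -(a + 1)/2 = -(1 + a)/2 = -½ - a/2)
H*N(j(4*3, -1)) = 81*(-½ - I*√7/2) = -81/2 - 81*I*√7/2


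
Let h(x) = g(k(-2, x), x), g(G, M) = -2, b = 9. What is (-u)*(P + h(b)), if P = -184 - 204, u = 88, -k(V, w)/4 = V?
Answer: 34320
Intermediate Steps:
k(V, w) = -4*V
h(x) = -2
P = -388
(-u)*(P + h(b)) = (-1*88)*(-388 - 2) = -88*(-390) = 34320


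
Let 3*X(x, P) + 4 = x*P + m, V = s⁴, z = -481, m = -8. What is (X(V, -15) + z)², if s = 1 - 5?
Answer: 3115225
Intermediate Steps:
s = -4
V = 256 (V = (-4)⁴ = 256)
X(x, P) = -4 + P*x/3 (X(x, P) = -4/3 + (x*P - 8)/3 = -4/3 + (P*x - 8)/3 = -4/3 + (-8 + P*x)/3 = -4/3 + (-8/3 + P*x/3) = -4 + P*x/3)
(X(V, -15) + z)² = ((-4 + (⅓)*(-15)*256) - 481)² = ((-4 - 1280) - 481)² = (-1284 - 481)² = (-1765)² = 3115225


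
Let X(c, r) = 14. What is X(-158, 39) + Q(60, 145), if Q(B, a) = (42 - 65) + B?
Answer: 51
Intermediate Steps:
Q(B, a) = -23 + B
X(-158, 39) + Q(60, 145) = 14 + (-23 + 60) = 14 + 37 = 51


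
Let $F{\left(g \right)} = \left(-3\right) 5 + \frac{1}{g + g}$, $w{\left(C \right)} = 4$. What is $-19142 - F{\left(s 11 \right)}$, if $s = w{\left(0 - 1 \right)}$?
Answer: $- \frac{1683177}{88} \approx -19127.0$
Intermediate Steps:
$s = 4$
$F{\left(g \right)} = -15 + \frac{1}{2 g}$
$-19142 - F{\left(s 11 \right)} = -19142 - \left(-15 + \frac{1}{2 \cdot 4 \cdot 11}\right) = -19142 - \left(-15 + \frac{1}{2 \cdot 44}\right) = -19142 - \left(-15 + \frac{1}{2} \cdot \frac{1}{44}\right) = -19142 - \left(-15 + \frac{1}{88}\right) = -19142 - - \frac{1319}{88} = -19142 + \frac{1319}{88} = - \frac{1683177}{88}$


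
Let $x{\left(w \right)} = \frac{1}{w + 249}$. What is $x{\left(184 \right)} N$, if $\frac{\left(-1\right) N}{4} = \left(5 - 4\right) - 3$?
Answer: $\frac{8}{433} \approx 0.018476$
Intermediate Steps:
$x{\left(w \right)} = \frac{1}{249 + w}$
$N = 8$ ($N = - 4 \left(\left(5 - 4\right) - 3\right) = - 4 \left(1 - 3\right) = \left(-4\right) \left(-2\right) = 8$)
$x{\left(184 \right)} N = \frac{1}{249 + 184} \cdot 8 = \frac{1}{433} \cdot 8 = \frac{8}{433}$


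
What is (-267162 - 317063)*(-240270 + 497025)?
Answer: -150002689875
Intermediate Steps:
(-267162 - 317063)*(-240270 + 497025) = -584225*256755 = -150002689875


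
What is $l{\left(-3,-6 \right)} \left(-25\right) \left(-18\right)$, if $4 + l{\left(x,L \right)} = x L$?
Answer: $6300$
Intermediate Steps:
$l{\left(x,L \right)} = -4 + L x$ ($l{\left(x,L \right)} = -4 + x L = -4 + L x$)
$l{\left(-3,-6 \right)} \left(-25\right) \left(-18\right) = \left(-4 - -18\right) \left(-25\right) \left(-18\right) = \left(-4 + 18\right) \left(-25\right) \left(-18\right) = 14 \left(-25\right) \left(-18\right) = \left(-350\right) \left(-18\right) = 6300$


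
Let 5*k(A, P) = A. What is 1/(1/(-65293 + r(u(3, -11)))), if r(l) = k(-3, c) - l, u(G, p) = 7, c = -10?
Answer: -326503/5 ≈ -65301.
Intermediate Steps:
k(A, P) = A/5
r(l) = -⅗ - l (r(l) = (⅕)*(-3) - l = -⅗ - l)
1/(1/(-65293 + r(u(3, -11)))) = 1/(1/(-65293 + (-⅗ - 1*7))) = 1/(1/(-65293 + (-⅗ - 7))) = 1/(1/(-65293 - 38/5)) = 1/(1/(-326503/5)) = 1/(-5/326503) = -326503/5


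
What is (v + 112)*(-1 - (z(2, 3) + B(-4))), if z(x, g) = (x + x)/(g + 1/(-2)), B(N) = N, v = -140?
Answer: -196/5 ≈ -39.200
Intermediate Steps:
z(x, g) = 2*x/(-½ + g) (z(x, g) = (2*x)/(g - ½) = (2*x)/(-½ + g) = 2*x/(-½ + g))
(v + 112)*(-1 - (z(2, 3) + B(-4))) = (-140 + 112)*(-1 - (4*2/(-1 + 2*3) - 4)) = -28*(-1 - (4*2/(-1 + 6) - 4)) = -28*(-1 - (4*2/5 - 4)) = -28*(-1 - (4*2*(⅕) - 4)) = -28*(-1 - (8/5 - 4)) = -28*(-1 - 1*(-12/5)) = -28*(-1 + 12/5) = -28*7/5 = -196/5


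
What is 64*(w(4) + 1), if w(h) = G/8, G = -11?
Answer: -24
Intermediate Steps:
w(h) = -11/8
64*(w(4) + 1) = 64*(-11/8 + 1) = 64*(-3/8) = -24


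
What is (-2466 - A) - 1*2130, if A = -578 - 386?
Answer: -3632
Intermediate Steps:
A = -964
(-2466 - A) - 1*2130 = (-2466 - 1*(-964)) - 1*2130 = (-2466 + 964) - 2130 = -1502 - 2130 = -3632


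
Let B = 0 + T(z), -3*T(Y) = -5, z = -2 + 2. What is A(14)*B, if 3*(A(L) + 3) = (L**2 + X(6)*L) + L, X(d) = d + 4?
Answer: 1705/9 ≈ 189.44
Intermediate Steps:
X(d) = 4 + d
z = 0
T(Y) = 5/3 (T(Y) = -1/3*(-5) = 5/3)
B = 5/3 (B = 0 + 5/3 = 5/3 ≈ 1.6667)
A(L) = -3 + L**2/3 + 11*L/3 (A(L) = -3 + ((L**2 + (4 + 6)*L) + L)/3 = -3 + ((L**2 + 10*L) + L)/3 = -3 + (L**2 + 11*L)/3 = -3 + (L**2/3 + 11*L/3) = -3 + L**2/3 + 11*L/3)
A(14)*B = (-3 + (1/3)*14**2 + (11/3)*14)*(5/3) = (-3 + (1/3)*196 + 154/3)*(5/3) = (-3 + 196/3 + 154/3)*(5/3) = (341/3)*(5/3) = 1705/9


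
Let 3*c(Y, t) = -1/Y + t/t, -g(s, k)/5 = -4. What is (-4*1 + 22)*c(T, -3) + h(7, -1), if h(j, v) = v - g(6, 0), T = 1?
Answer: -21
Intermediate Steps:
g(s, k) = 20 (g(s, k) = -5*(-4) = 20)
c(Y, t) = 1/3 - 1/(3*Y) (c(Y, t) = (-1/Y + t/t)/3 = (-1/Y + 1)/3 = (1 - 1/Y)/3 = 1/3 - 1/(3*Y))
h(j, v) = -20 + v (h(j, v) = v - 1*20 = v - 20 = -20 + v)
(-4*1 + 22)*c(T, -3) + h(7, -1) = (-4*1 + 22)*((1/3)*(-1 + 1)/1) + (-20 - 1) = (-4 + 22)*((1/3)*1*0) - 21 = 18*0 - 21 = 0 - 21 = -21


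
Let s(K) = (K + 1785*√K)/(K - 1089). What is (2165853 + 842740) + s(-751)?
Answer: 5535811871/1840 - 357*I*√751/368 ≈ 3.0086e+6 - 26.585*I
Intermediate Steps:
s(K) = (K + 1785*√K)/(-1089 + K)
(2165853 + 842740) + s(-751) = (2165853 + 842740) + (-751 + 1785*√(-751))/(-1089 - 751) = 3008593 + (-751 + 1785*(I*√751))/(-1840) = 3008593 - (-751 + 1785*I*√751)/1840 = 3008593 + (751/1840 - 357*I*√751/368) = 5535811871/1840 - 357*I*√751/368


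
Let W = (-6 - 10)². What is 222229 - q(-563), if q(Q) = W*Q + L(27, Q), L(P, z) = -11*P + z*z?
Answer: 49685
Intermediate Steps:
L(P, z) = z² - 11*P (L(P, z) = -11*P + z² = z² - 11*P)
W = 256 (W = (-16)² = 256)
q(Q) = -297 + Q² + 256*Q (q(Q) = 256*Q + (Q² - 11*27) = 256*Q + (Q² - 297) = 256*Q + (-297 + Q²) = -297 + Q² + 256*Q)
222229 - q(-563) = 222229 - (-297 + (-563)² + 256*(-563)) = 222229 - (-297 + 316969 - 144128) = 222229 - 1*172544 = 222229 - 172544 = 49685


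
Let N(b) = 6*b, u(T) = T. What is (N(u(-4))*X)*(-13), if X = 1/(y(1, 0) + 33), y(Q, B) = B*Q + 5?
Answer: 156/19 ≈ 8.2105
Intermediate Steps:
y(Q, B) = 5 + B*Q
X = 1/38 (X = 1/((5 + 0*1) + 33) = 1/((5 + 0) + 33) = 1/(5 + 33) = 1/38 ≈ 0.026316)
(N(u(-4))*X)*(-13) = ((6*(-4))*(1/38))*(-13) = -24*1/38*(-13) = -12/19*(-13) = 156/19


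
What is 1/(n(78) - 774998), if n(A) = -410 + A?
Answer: -1/775330 ≈ -1.2898e-6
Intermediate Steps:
1/(n(78) - 774998) = 1/((-410 + 78) - 774998) = 1/(-332 - 774998) = 1/(-775330) = -1/775330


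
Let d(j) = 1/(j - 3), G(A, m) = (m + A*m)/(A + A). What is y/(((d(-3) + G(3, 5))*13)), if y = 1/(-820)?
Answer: -3/101270 ≈ -2.9624e-5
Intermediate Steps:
G(A, m) = (m + A*m)/(2*A) (G(A, m) = (m + A*m)/((2*A)) = (m + A*m)*(1/(2*A)) = (m + A*m)/(2*A))
d(j) = 1/(-3 + j)
y = -1/820 ≈ -0.0012195
y/(((d(-3) + G(3, 5))*13)) = -1/(13*(1/(-3 - 3) + (½)*5*(1 + 3)/3))/820 = -1/(13*(1/(-6) + (½)*5*(⅓)*4))/820 = -1/(13*(-⅙ + 10/3))/820 = -1/(820*((19/6)*13)) = -1/(820*247/6) = -1/820*6/247 = -3/101270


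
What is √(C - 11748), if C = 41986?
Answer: √30238 ≈ 173.89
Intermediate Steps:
√(C - 11748) = √(41986 - 11748) = √30238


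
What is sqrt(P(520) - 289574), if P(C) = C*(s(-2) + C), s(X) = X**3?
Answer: I*sqrt(23334) ≈ 152.75*I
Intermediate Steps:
P(C) = C*(-8 + C) (P(C) = C*((-2)**3 + C) = C*(-8 + C))
sqrt(P(520) - 289574) = sqrt(520*(-8 + 520) - 289574) = sqrt(520*512 - 289574) = sqrt(266240 - 289574) = sqrt(-23334) = I*sqrt(23334)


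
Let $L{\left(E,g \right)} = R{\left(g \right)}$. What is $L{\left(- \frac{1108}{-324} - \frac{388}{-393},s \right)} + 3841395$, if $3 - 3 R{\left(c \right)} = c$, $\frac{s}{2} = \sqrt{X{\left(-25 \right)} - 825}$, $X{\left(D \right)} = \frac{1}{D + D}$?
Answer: $3841396 - \frac{i \sqrt{82502}}{15} \approx 3.8414 \cdot 10^{6} - 19.149 i$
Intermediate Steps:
$X{\left(D \right)} = \frac{1}{2 D}$
$s = \frac{i \sqrt{82502}}{5}$ ($s = 2 \sqrt{\frac{1}{2 \left(-25\right)} - 825} = 2 \sqrt{\frac{1}{2} \left(- \frac{1}{25}\right) - 825} = 2 \sqrt{- \frac{1}{50} - 825} = 2 \sqrt{- \frac{41251}{50}} = 2 \frac{i \sqrt{82502}}{10} = \frac{i \sqrt{82502}}{5} \approx 57.446 i$)
$R{\left(c \right)} = 1 - \frac{c}{3}$
$L{\left(E,g \right)} = 1 - \frac{g}{3}$
$L{\left(- \frac{1108}{-324} - \frac{388}{-393},s \right)} + 3841395 = \left(1 - \frac{\frac{1}{5} i \sqrt{82502}}{3}\right) + 3841395 = \left(1 - \frac{i \sqrt{82502}}{15}\right) + 3841395 = 3841396 - \frac{i \sqrt{82502}}{15}$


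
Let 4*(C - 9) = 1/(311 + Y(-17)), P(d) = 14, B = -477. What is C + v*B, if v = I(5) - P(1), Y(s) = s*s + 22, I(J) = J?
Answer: 10703377/2488 ≈ 4302.0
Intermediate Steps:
Y(s) = 22 + s² (Y(s) = s² + 22 = 22 + s²)
C = 22393/2488 (C = 9 + 1/(4*(311 + (22 + (-17)²))) = 9 + 1/(4*(311 + (22 + 289))) = 9 + 1/(4*(311 + 311)) = 9 + (¼)/622 = 9 + (¼)*(1/622) = 9 + 1/2488 = 22393/2488 ≈ 9.0004)
v = -9 (v = 5 - 1*14 = 5 - 14 = -9)
C + v*B = 22393/2488 - 9*(-477) = 22393/2488 + 4293 = 10703377/2488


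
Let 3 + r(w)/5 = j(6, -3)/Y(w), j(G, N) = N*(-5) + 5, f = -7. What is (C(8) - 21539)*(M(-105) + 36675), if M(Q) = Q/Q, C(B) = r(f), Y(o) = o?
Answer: -5537269128/7 ≈ -7.9104e+8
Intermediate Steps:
j(G, N) = 5 - 5*N (j(G, N) = -5*N + 5 = 5 - 5*N)
r(w) = -15 + 100/w (r(w) = -15 + 5*((5 - 5*(-3))/w) = -15 + 5*((5 + 15)/w) = -15 + 5*(20/w) = -15 + 100/w)
C(B) = -205/7 (C(B) = -15 + 100/(-7) = -15 + 100*(-1/7) = -15 - 100/7 = -205/7)
M(Q) = 1
(C(8) - 21539)*(M(-105) + 36675) = (-205/7 - 21539)*(1 + 36675) = -150978/7*36676 = -5537269128/7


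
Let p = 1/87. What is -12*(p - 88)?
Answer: 30620/29 ≈ 1055.9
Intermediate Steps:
p = 1/87 ≈ 0.011494
-12*(p - 88) = -12*(1/87 - 88) = -12*(-7655/87) = 30620/29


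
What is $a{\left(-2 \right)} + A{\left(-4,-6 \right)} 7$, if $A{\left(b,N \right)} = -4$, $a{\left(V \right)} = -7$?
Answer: $-35$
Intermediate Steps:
$a{\left(-2 \right)} + A{\left(-4,-6 \right)} 7 = -7 - 28 = -35$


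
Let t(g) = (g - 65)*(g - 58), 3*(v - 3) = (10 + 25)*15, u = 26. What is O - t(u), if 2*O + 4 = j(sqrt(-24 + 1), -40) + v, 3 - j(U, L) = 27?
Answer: -1173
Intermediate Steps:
j(U, L) = -24 (j(U, L) = 3 - 1*27 = 3 - 27 = -24)
v = 178 (v = 3 + ((10 + 25)*15)/3 = 3 + (35*15)/3 = 3 + (1/3)*525 = 3 + 175 = 178)
t(g) = (-65 + g)*(-58 + g)
O = 75 (O = -2 + (-24 + 178)/2 = -2 + (1/2)*154 = -2 + 77 = 75)
O - t(u) = 75 - (3770 + 26**2 - 123*26) = 75 - (3770 + 676 - 3198) = 75 - 1*1248 = 75 - 1248 = -1173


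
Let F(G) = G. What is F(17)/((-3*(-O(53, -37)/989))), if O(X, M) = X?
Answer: 16813/159 ≈ 105.74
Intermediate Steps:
F(17)/((-3*(-O(53, -37)/989))) = 17/((-3/((-989/53)))) = 17/((-3/((-989*1/53)))) = 17/((-3/(-989/53))) = 17/((-3*(-53/989))) = 17/(159/989) = 17*(989/159) = 16813/159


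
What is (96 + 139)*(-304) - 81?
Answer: -71521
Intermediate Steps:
(96 + 139)*(-304) - 81 = 235*(-304) - 81 = -71440 - 81 = -71521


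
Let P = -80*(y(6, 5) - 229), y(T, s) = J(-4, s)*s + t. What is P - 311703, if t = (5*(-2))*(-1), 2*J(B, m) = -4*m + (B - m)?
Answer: -288383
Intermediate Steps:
J(B, m) = B/2 - 5*m/2 (J(B, m) = (-4*m + (B - m))/2 = (B - 5*m)/2 = B/2 - 5*m/2)
t = 10 (t = -10*(-1) = 10)
y(T, s) = 10 + s*(-2 - 5*s/2) (y(T, s) = ((½)*(-4) - 5*s/2)*s + 10 = (-2 - 5*s/2)*s + 10 = s*(-2 - 5*s/2) + 10 = 10 + s*(-2 - 5*s/2))
P = 23320 (P = -80*((10 - ½*5*(4 + 5*5)) - 229) = -80*((10 - ½*5*(4 + 25)) - 229) = -80*((10 - ½*5*29) - 229) = -80*((10 - 145/2) - 229) = -80*(-125/2 - 229) = -80*(-583/2) = 23320)
P - 311703 = 23320 - 311703 = -288383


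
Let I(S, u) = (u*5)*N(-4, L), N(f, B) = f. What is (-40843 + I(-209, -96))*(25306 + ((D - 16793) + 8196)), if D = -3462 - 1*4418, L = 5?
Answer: -343651167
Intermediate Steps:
D = -7880 (D = -3462 - 4418 = -7880)
I(S, u) = -20*u (I(S, u) = (u*5)*(-4) = (5*u)*(-4) = -20*u)
(-40843 + I(-209, -96))*(25306 + ((D - 16793) + 8196)) = (-40843 - 20*(-96))*(25306 + ((-7880 - 16793) + 8196)) = (-40843 + 1920)*(25306 + (-24673 + 8196)) = -38923*(25306 - 16477) = -38923*8829 = -343651167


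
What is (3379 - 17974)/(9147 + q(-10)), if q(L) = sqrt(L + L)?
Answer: -133500465/83667629 + 29190*I*sqrt(5)/83667629 ≈ -1.5956 + 0.00078012*I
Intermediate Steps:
q(L) = sqrt(2)*sqrt(L) (q(L) = sqrt(2*L) = sqrt(2)*sqrt(L))
(3379 - 17974)/(9147 + q(-10)) = (3379 - 17974)/(9147 + sqrt(2)*sqrt(-10)) = -14595/(9147 + sqrt(2)*(I*sqrt(10))) = -14595/(9147 + 2*I*sqrt(5))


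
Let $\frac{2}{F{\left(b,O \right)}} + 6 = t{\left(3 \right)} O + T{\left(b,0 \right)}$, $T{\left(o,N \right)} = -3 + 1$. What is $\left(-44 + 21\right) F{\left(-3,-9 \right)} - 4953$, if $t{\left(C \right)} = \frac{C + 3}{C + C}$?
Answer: $- \frac{84155}{17} \approx -4950.3$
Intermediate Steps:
$T{\left(o,N \right)} = -2$
$t{\left(C \right)} = \frac{3 + C}{2 C}$
$F{\left(b,O \right)} = \frac{2}{-8 + O}$ ($F{\left(b,O \right)} = \frac{2}{-6 + \left(\frac{3 + 3}{2 \cdot 3} O - 2\right)} = \frac{2}{-6 + \left(\frac{1}{2} \cdot \frac{1}{3} \cdot 6 O - 2\right)} = \frac{2}{-6 + \left(1 O - 2\right)} = \frac{2}{-6 + \left(O - 2\right)} = \frac{2}{-6 + \left(-2 + O\right)} = \frac{2}{-8 + O}$)
$\left(-44 + 21\right) F{\left(-3,-9 \right)} - 4953 = \left(-44 + 21\right) \frac{2}{-8 - 9} - 4953 = - 23 \frac{2}{-17} - 4953 = - 23 \cdot 2 \left(- \frac{1}{17}\right) - 4953 = \left(-23\right) \left(- \frac{2}{17}\right) - 4953 = \frac{46}{17} - 4953 = - \frac{84155}{17}$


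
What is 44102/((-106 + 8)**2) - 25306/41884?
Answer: 100258084/25140871 ≈ 3.9879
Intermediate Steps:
44102/((-106 + 8)**2) - 25306/41884 = 44102/((-98)**2) - 25306*1/41884 = 44102/9604 - 12653/20942 = 44102*(1/9604) - 12653/20942 = 22051/4802 - 12653/20942 = 100258084/25140871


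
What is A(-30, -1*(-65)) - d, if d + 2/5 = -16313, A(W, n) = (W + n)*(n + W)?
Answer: 87692/5 ≈ 17538.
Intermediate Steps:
A(W, n) = (W + n)**2 (A(W, n) = (W + n)*(W + n) = (W + n)**2)
d = -81567/5 (d = -2/5 - 16313 = -81567/5 ≈ -16313.)
A(-30, -1*(-65)) - d = (-30 - 1*(-65))**2 - 1*(-81567/5) = (-30 + 65)**2 + 81567/5 = 35**2 + 81567/5 = 1225 + 81567/5 = 87692/5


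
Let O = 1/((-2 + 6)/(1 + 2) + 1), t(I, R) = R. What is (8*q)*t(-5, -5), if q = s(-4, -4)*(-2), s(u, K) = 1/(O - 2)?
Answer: -560/11 ≈ -50.909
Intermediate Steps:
O = 3/7 (O = 1/(4/3 + 1) = 1/(7/3) = 3/7 ≈ 0.42857)
s(u, K) = -7/11 (s(u, K) = 1/(3/7 - 2) = 1/(-11/7) = -7/11)
q = 14/11 (q = -7/11*(-2) = 14/11 ≈ 1.2727)
(8*q)*t(-5, -5) = (8*(14/11))*(-5) = (112/11)*(-5) = -560/11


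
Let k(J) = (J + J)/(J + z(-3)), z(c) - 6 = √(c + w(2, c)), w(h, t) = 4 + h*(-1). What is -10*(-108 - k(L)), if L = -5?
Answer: 1030 + 50*I ≈ 1030.0 + 50.0*I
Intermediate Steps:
w(h, t) = 4 - h
z(c) = 6 + √(2 + c) (z(c) = 6 + √(c + (4 - 1*2)) = 6 + √(c + (4 - 2)) = 6 + √(c + 2) = 6 + √(2 + c))
k(J) = 2*J/(6 + I + J) (k(J) = (J + J)/(J + (6 + √(2 - 3))) = (2*J)/(J + (6 + √(-1))) = (2*J)/(J + (6 + I)) = (2*J)/(6 + I + J) = 2*J/(6 + I + J))
-10*(-108 - k(L)) = -10*(-108 - 2*(-5)/(6 + I - 5)) = -10*(-108 - 2*(-5)/(1 + I)) = -10*(-108 - 2*(-5)*(1 - I)/2) = -10*(-108 - (-5 + 5*I)) = -10*(-108 + (5 - 5*I)) = -10*(-103 - 5*I) = 1030 + 50*I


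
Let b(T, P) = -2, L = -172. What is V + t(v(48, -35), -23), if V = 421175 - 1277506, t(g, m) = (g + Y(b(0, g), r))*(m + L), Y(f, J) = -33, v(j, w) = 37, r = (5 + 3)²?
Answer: -857111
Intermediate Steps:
r = 64 (r = 8² = 64)
t(g, m) = (-172 + m)*(-33 + g) (t(g, m) = (g - 33)*(m - 172) = (-33 + g)*(-172 + m) = (-172 + m)*(-33 + g))
V = -856331
V + t(v(48, -35), -23) = -856331 + (5676 - 172*37 - 33*(-23) + 37*(-23)) = -856331 + (5676 - 6364 + 759 - 851) = -856331 - 780 = -857111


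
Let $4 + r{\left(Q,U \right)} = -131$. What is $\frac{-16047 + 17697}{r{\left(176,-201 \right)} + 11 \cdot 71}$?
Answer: $\frac{825}{323} \approx 2.5542$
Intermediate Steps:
$r{\left(Q,U \right)} = -135$ ($r{\left(Q,U \right)} = -4 - 131 = -135$)
$\frac{-16047 + 17697}{r{\left(176,-201 \right)} + 11 \cdot 71} = \frac{-16047 + 17697}{-135 + 11 \cdot 71} = \frac{1650}{-135 + 781} = \frac{1650}{646} = 1650 \cdot \frac{1}{646} = \frac{825}{323}$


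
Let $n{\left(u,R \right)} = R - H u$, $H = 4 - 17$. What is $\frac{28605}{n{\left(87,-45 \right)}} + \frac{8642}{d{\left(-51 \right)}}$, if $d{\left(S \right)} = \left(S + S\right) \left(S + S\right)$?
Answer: $\frac{12791318}{470781} \approx 27.17$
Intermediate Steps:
$H = -13$ ($H = 4 - 17 = -13$)
$n{\left(u,R \right)} = R + 13 u$ ($n{\left(u,R \right)} = R - - 13 u = R + 13 u$)
$d{\left(S \right)} = 4 S^{2}$ ($d{\left(S \right)} = 2 S 2 S = 4 S^{2}$)
$\frac{28605}{n{\left(87,-45 \right)}} + \frac{8642}{d{\left(-51 \right)}} = \frac{28605}{-45 + 13 \cdot 87} + \frac{8642}{4 \left(-51\right)^{2}} = \frac{28605}{-45 + 1131} + \frac{8642}{4 \cdot 2601} = \frac{28605}{1086} + \frac{8642}{10404} = 28605 \cdot \frac{1}{1086} + 8642 \cdot \frac{1}{10404} = \frac{9535}{362} + \frac{4321}{5202} = \frac{12791318}{470781}$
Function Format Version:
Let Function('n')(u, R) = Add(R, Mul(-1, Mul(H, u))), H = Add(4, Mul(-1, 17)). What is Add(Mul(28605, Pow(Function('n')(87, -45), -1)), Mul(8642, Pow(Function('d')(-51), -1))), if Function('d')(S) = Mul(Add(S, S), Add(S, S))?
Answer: Rational(12791318, 470781) ≈ 27.170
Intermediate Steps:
H = -13 (H = Add(4, -17) = -13)
Function('n')(u, R) = Add(R, Mul(13, u)) (Function('n')(u, R) = Add(R, Mul(-1, Mul(-13, u))) = Add(R, Mul(13, u)))
Function('d')(S) = Mul(4, Pow(S, 2)) (Function('d')(S) = Mul(Mul(2, S), Mul(2, S)) = Mul(4, Pow(S, 2)))
Add(Mul(28605, Pow(Function('n')(87, -45), -1)), Mul(8642, Pow(Function('d')(-51), -1))) = Add(Mul(28605, Pow(Add(-45, Mul(13, 87)), -1)), Mul(8642, Pow(Mul(4, Pow(-51, 2)), -1))) = Add(Mul(28605, Pow(Add(-45, 1131), -1)), Mul(8642, Pow(Mul(4, 2601), -1))) = Add(Mul(28605, Pow(1086, -1)), Mul(8642, Pow(10404, -1))) = Add(Mul(28605, Rational(1, 1086)), Mul(8642, Rational(1, 10404))) = Add(Rational(9535, 362), Rational(4321, 5202)) = Rational(12791318, 470781)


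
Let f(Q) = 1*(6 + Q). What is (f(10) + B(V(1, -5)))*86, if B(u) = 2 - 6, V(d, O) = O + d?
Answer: 1032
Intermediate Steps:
f(Q) = 6 + Q
B(u) = -4
(f(10) + B(V(1, -5)))*86 = ((6 + 10) - 4)*86 = (16 - 4)*86 = 12*86 = 1032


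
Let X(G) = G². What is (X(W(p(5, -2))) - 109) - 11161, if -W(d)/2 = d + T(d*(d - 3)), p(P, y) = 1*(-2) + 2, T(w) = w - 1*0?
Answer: -11270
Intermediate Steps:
T(w) = w (T(w) = w + 0 = w)
p(P, y) = 0 (p(P, y) = -2 + 2 = 0)
W(d) = -2*d - 2*d*(-3 + d) (W(d) = -2*(d + d*(d - 3)) = -2*(d + d*(-3 + d)) = -2*d - 2*d*(-3 + d))
(X(W(p(5, -2))) - 109) - 11161 = ((2*0*(2 - 1*0))² - 109) - 11161 = ((2*0*(2 + 0))² - 109) - 11161 = ((2*0*2)² - 109) - 11161 = (0² - 109) - 11161 = (0 - 109) - 11161 = -109 - 11161 = -11270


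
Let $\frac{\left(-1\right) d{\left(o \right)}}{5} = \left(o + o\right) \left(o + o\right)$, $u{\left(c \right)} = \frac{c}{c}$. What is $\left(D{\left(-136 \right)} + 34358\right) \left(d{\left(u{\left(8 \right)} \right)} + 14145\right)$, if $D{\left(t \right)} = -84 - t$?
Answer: $486041250$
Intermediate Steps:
$u{\left(c \right)} = 1$
$d{\left(o \right)} = - 20 o^{2}$ ($d{\left(o \right)} = - 5 \left(o + o\right) \left(o + o\right) = - 5 \cdot 2 o 2 o = - 5 \cdot 4 o^{2} = - 20 o^{2}$)
$\left(D{\left(-136 \right)} + 34358\right) \left(d{\left(u{\left(8 \right)} \right)} + 14145\right) = \left(\left(-84 - -136\right) + 34358\right) \left(- 20 \cdot 1^{2} + 14145\right) = \left(\left(-84 + 136\right) + 34358\right) \left(\left(-20\right) 1 + 14145\right) = \left(52 + 34358\right) \left(-20 + 14145\right) = 34410 \cdot 14125 = 486041250$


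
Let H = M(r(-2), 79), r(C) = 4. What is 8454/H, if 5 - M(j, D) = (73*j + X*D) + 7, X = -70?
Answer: 4227/2618 ≈ 1.6146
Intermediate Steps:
M(j, D) = -2 - 73*j + 70*D (M(j, D) = 5 - ((73*j - 70*D) + 7) = 5 - ((-70*D + 73*j) + 7) = 5 - (7 - 70*D + 73*j) = 5 + (-7 - 73*j + 70*D) = -2 - 73*j + 70*D)
H = 5236 (H = -2 - 73*4 + 70*79 = -2 - 292 + 5530 = 5236)
8454/H = 8454/5236 = 8454*(1/5236) = 4227/2618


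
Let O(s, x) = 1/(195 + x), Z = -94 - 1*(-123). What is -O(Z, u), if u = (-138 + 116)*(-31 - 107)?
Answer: -1/3231 ≈ -0.00030950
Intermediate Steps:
Z = 29 (Z = -94 + 123 = 29)
u = 3036 (u = -22*(-138) = 3036)
-O(Z, u) = -1/(195 + 3036) = -1/3231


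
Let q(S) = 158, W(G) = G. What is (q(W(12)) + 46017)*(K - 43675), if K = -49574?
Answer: -4305772575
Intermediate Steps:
(q(W(12)) + 46017)*(K - 43675) = (158 + 46017)*(-49574 - 43675) = 46175*(-93249) = -4305772575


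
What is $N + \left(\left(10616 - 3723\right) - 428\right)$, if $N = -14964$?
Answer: $-8499$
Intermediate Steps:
$N + \left(\left(10616 - 3723\right) - 428\right) = -14964 + \left(\left(10616 - 3723\right) - 428\right) = -14964 + \left(6893 - 428\right) = -14964 + 6465 = -8499$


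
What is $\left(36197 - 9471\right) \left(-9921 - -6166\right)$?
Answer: $-100356130$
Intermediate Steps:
$\left(36197 - 9471\right) \left(-9921 - -6166\right) = 26726 \left(-9921 + \left(-448 + 6614\right)\right) = 26726 \left(-9921 + 6166\right) = 26726 \left(-3755\right) = -100356130$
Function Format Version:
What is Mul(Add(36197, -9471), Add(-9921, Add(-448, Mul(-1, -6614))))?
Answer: -100356130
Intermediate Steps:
Mul(Add(36197, -9471), Add(-9921, Add(-448, Mul(-1, -6614)))) = Mul(26726, Add(-9921, Add(-448, 6614))) = Mul(26726, Add(-9921, 6166)) = Mul(26726, -3755) = -100356130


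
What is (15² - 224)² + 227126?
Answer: 227127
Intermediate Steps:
(15² - 224)² + 227126 = (225 - 224)² + 227126 = 1² + 227126 = 1 + 227126 = 227127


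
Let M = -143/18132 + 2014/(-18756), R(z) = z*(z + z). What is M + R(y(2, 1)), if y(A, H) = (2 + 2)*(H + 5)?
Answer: 32644777369/28340316 ≈ 1151.9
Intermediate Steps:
y(A, H) = 20 + 4*H (y(A, H) = 4*(5 + H) = 20 + 4*H)
R(z) = 2*z**2 (R(z) = z*(2*z) = 2*z**2)
M = -3266663/28340316 (M = -143*1/18132 + 2014*(-1/18756) = -143/18132 - 1007/9378 = -3266663/28340316 ≈ -0.11527)
M + R(y(2, 1)) = -3266663/28340316 + 2*(20 + 4*1)**2 = -3266663/28340316 + 2*(20 + 4)**2 = -3266663/28340316 + 2*24**2 = -3266663/28340316 + 2*576 = -3266663/28340316 + 1152 = 32644777369/28340316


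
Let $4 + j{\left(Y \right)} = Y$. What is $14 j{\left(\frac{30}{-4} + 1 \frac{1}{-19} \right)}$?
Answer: $- \frac{3073}{19} \approx -161.74$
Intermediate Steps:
$j{\left(Y \right)} = -4 + Y$
$14 j{\left(\frac{30}{-4} + 1 \frac{1}{-19} \right)} = 14 \left(-4 + \left(\frac{30}{-4} + 1 \frac{1}{-19}\right)\right) = 14 \left(-4 + \left(30 \left(- \frac{1}{4}\right) + 1 \left(- \frac{1}{19}\right)\right)\right) = 14 \left(-4 - \frac{287}{38}\right) = 14 \left(- \frac{439}{38}\right) = - \frac{3073}{19}$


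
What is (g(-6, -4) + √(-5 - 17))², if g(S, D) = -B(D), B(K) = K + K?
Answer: (8 + I*√22)² ≈ 42.0 + 75.047*I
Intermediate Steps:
B(K) = 2*K
g(S, D) = -2*D
(g(-6, -4) + √(-5 - 17))² = (-2*(-4) + √(-5 - 17))² = (8 + √(-22))² = (8 + I*√22)²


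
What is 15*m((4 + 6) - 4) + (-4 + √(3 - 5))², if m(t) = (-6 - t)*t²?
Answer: -6480 + (4 - I*√2)² ≈ -6466.0 - 11.314*I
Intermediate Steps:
m(t) = t²*(-6 - t)
15*m((4 + 6) - 4) + (-4 + √(3 - 5))² = 15*(((4 + 6) - 4)²*(-6 - ((4 + 6) - 4))) + (-4 + √(3 - 5))² = 15*((10 - 4)²*(-6 - (10 - 4))) + (-4 + √(-2))² = 15*(6²*(-6 - 1*6)) + (-4 + I*√2)² = 15*(36*(-6 - 6)) + (-4 + I*√2)² = 15*(36*(-12)) + (-4 + I*√2)² = 15*(-432) + (-4 + I*√2)² = -6480 + (-4 + I*√2)²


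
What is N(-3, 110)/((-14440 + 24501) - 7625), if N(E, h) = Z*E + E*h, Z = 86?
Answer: -7/29 ≈ -0.24138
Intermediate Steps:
N(E, h) = 86*E + E*h
N(-3, 110)/((-14440 + 24501) - 7625) = (-3*(86 + 110))/((-14440 + 24501) - 7625) = (-3*196)/(10061 - 7625) = -588/2436 = -588*1/2436 = -7/29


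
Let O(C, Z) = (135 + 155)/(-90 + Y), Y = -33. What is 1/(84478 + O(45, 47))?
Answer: 123/10390504 ≈ 1.1838e-5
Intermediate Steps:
O(C, Z) = -290/123 (O(C, Z) = (135 + 155)/(-90 - 33) = 290/(-123) = 290*(-1/123) = -290/123)
1/(84478 + O(45, 47)) = 1/(84478 - 290/123) = 1/(10390504/123) = 123/10390504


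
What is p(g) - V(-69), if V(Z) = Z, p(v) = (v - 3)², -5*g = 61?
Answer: 7501/25 ≈ 300.04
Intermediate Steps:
g = -61/5 (g = -⅕*61 = -61/5 ≈ -12.200)
p(v) = (-3 + v)²
p(g) - V(-69) = (-3 - 61/5)² - 1*(-69) = (-76/5)² + 69 = 5776/25 + 69 = 7501/25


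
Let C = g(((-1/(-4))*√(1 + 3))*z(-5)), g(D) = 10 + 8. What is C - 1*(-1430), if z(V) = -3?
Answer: 1448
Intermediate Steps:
g(D) = 18
C = 18
C - 1*(-1430) = 18 - 1*(-1430) = 18 + 1430 = 1448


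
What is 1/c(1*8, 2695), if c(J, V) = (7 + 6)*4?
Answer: 1/52 ≈ 0.019231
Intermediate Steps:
c(J, V) = 52 (c(J, V) = 13*4 = 52)
1/c(1*8, 2695) = 1/52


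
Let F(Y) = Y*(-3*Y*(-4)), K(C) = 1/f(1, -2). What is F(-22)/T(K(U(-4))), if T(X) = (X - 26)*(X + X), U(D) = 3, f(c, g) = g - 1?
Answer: 26136/79 ≈ 330.84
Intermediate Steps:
f(c, g) = -1 + g
K(C) = -1/3 (K(C) = 1/(-1 - 2) = 1/(-3) = -1/3)
F(Y) = 12*Y**2 (F(Y) = Y*(12*Y) = 12*Y**2)
T(X) = 2*X*(-26 + X) (T(X) = (-26 + X)*(2*X) = 2*X*(-26 + X))
F(-22)/T(K(U(-4))) = (12*(-22)**2)/((2*(-1/3)*(-26 - 1/3))) = (12*484)/((2*(-1/3)*(-79/3))) = 5808/(158/9) = 5808*(9/158) = 26136/79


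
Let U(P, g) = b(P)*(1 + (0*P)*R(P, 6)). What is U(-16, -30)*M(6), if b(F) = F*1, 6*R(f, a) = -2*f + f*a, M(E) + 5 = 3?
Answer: 32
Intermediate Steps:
M(E) = -2 (M(E) = -5 + 3 = -2)
R(f, a) = -f/3 + a*f/6 (R(f, a) = (-2*f + f*a)/6 = (-2*f + a*f)/6 = -f/3 + a*f/6)
b(F) = F
U(P, g) = P (U(P, g) = P*(1 + (0*P)*(P*(-2 + 6)/6)) = P*(1 + 0*((1/6)*P*4)) = P*(1 + 0*(2*P/3)) = P*(1 + 0) = P*1 = P)
U(-16, -30)*M(6) = -16*(-2) = 32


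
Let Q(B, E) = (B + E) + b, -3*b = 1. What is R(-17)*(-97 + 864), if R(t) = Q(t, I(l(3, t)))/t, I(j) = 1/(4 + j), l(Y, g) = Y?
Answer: 276887/357 ≈ 775.59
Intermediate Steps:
b = -1/3 (b = -1/3*1 = -1/3 ≈ -0.33333)
Q(B, E) = -1/3 + B + E (Q(B, E) = (B + E) - 1/3 = -1/3 + B + E)
R(t) = (-4/21 + t)/t (R(t) = (-1/3 + t + 1/(4 + 3))/t = (-1/3 + t + 1/7)/t = (-4/21 + t)/t)
R(-17)*(-97 + 864) = ((-4/21 - 17)/(-17))*(-97 + 864) = -1/17*(-361/21)*767 = (361/357)*767 = 276887/357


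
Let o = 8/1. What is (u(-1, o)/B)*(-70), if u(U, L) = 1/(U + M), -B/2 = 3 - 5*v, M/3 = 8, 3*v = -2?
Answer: 105/437 ≈ 0.24027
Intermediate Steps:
v = -⅔ (v = (⅓)*(-2) = -⅔ ≈ -0.66667)
M = 24 (M = 3*8 = 24)
o = 8 (o = 8*1 = 8)
B = -38/3 (B = -2*(3 - 5*(-⅔)) = -2*(3 + 10/3) = -2*19/3 = -38/3 ≈ -12.667)
u(U, L) = 1/(24 + U) (u(U, L) = 1/(U + 24) = 1/(24 + U))
(u(-1, o)/B)*(-70) = (1/((24 - 1)*(-38/3)))*(-70) = (-3/38/23)*(-70) = ((1/23)*(-3/38))*(-70) = -3/874*(-70) = 105/437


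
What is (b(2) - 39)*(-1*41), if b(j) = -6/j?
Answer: 1722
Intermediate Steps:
(b(2) - 39)*(-1*41) = (-6/2 - 39)*(-1*41) = (-6*½ - 39)*(-41) = (-3 - 39)*(-41) = -42*(-41) = 1722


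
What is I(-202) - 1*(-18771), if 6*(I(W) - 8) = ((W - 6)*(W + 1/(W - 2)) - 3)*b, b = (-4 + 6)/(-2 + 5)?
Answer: 10762276/459 ≈ 23447.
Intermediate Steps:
b = ⅔ (b = 2/3 = 2*(⅓) = ⅔ ≈ 0.66667)
I(W) = 23/3 + (-6 + W)*(W + 1/(-2 + W))/9 (I(W) = 8 + (((W - 6)*(W + 1/(W - 2)) - 3)*(⅔))/6 = 8 + (((-6 + W)*(W + 1/(-2 + W)) - 3)*(⅔))/6 = 8 + ((-3 + (-6 + W)*(W + 1/(-2 + W)))*(⅔))/6 = 8 + (-2 + 2*(-6 + W)*(W + 1/(-2 + W))/3)/6 = 8 + (-⅓ + (-6 + W)*(W + 1/(-2 + W))/9) = 23/3 + (-6 + W)*(W + 1/(-2 + W))/9)
I(-202) - 1*(-18771) = (-144 + (-202)³ - 8*(-202)² + 82*(-202))/(9*(-2 - 202)) - 1*(-18771) = (⅑)*(-144 - 8242408 - 8*40804 - 16564)/(-204) + 18771 = (⅑)*(-1/204)*(-144 - 8242408 - 326432 - 16564) + 18771 = (⅑)*(-1/204)*(-8585548) + 18771 = 2146387/459 + 18771 = 10762276/459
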